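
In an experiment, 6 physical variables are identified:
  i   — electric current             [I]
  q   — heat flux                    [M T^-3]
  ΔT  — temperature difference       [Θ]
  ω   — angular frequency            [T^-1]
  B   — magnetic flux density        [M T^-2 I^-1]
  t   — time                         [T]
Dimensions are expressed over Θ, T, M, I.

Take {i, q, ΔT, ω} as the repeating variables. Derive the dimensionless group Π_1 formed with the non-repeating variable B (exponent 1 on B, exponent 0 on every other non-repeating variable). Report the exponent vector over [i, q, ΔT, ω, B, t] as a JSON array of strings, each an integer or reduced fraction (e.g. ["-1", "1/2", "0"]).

Exponent matrix [Θ,T,M,I] × [i,q,ΔT,ω,B,t]:
  Θ: [ 0  0  1  0  0  0]
  T: [ 0 -3  0 -1 -2  1]
  M: [ 0  1  0  0  1  0]
  I: [ 1  0  0  0 -1  0]
RREF → pivots at {i,q,ΔT,ω} ⇒ r = 4
Pivot set = {i,q,ΔT,ω}, free = {B,t}
RREF:
  r0: [   1    0    0    0   -1    0]
  r1: [   0    1    0    0    1    0]
  r2: [   0    0    1    0    0    0]
  r3: [   0    0    0    1   -1   -1]
Fix exponent of B at 1, t at 0; solve each RREF row for its pivot's exponent:
  r0: exp(i) + (-1)·1 = 0 ⇒ exp(i) = 1
  r1: exp(q) + (1)·1 = 0 ⇒ exp(q) = -1
  r2: exp(ΔT) + (0)·1 = 0 ⇒ exp(ΔT) = 0
  r3: exp(ω) + (-1)·1 = 0 ⇒ exp(ω) = 1
Π_1 = i · q^-1 · ω · B

["1", "-1", "0", "1", "1", "0"]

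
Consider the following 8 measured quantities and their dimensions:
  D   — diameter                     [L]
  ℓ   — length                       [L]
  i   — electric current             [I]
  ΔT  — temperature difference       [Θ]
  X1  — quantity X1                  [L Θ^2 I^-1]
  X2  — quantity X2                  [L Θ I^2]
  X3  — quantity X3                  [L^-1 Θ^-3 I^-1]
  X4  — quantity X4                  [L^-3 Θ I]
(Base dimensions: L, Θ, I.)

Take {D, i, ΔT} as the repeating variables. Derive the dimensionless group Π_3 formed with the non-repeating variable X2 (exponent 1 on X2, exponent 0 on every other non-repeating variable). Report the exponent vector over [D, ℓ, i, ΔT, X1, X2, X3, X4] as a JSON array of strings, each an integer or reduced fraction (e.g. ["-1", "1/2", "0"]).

["-1", "0", "-2", "-1", "0", "1", "0", "0"]

Exponent matrix [L,Θ,I] × [D,ℓ,i,ΔT,X1,X2,X3,X4]:
  L: [ 1  1  0  0  1  1 -1 -3]
  Θ: [ 0  0  0  1  2  1 -3  1]
  I: [ 0  0  1  0 -1  2 -1  1]
RREF → pivots at {D,i,ΔT} ⇒ r = 3
Repeat: D,i,ΔT; free: ℓ,X1,X2,X3,X4
RREF:
  r0: [   1    1    0    0    1    1   -1   -3]
  r1: [   0    0    1    0   -1    2   -1    1]
  r2: [   0    0    0    1    2    1   -3    1]
Fix exponent of X2 at 1, ℓ at 0, X1 at 0, X3 at 0, X4 at 0; solve each RREF row for its pivot's exponent:
  r0: exp(D) + (1)·1 = 0 ⇒ exp(D) = -1
  r1: exp(i) + (2)·1 = 0 ⇒ exp(i) = -2
  r2: exp(ΔT) + (1)·1 = 0 ⇒ exp(ΔT) = -1
Π_3 = D^-1 · i^-2 · ΔT^-1 · X2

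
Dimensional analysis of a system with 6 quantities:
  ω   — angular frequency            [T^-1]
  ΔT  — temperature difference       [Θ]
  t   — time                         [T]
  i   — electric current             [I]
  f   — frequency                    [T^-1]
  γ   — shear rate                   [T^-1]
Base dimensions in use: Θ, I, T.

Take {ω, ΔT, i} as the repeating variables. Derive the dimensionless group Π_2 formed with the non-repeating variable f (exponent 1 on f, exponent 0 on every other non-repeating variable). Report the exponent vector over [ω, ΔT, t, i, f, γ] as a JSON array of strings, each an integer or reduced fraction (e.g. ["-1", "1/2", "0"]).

["-1", "0", "0", "0", "1", "0"]

Exponent matrix [Θ,I,T] × [ω,ΔT,t,i,f,γ]:
  Θ: [ 0  1  0  0  0  0]
  I: [ 0  0  0  1  0  0]
  T: [-1  0  1  0 -1 -1]
Row reduction gives pivot columns ω,ΔT,i; rank = 3
Pivot set = {ω,ΔT,i}, free = {t,f,γ}
RREF:
  r0: [   1    0   -1    0    1    1]
  r1: [   0    1    0    0    0    0]
  r2: [   0    0    0    1    0    0]
Fix exponent of f at 1, t at 0, γ at 0; solve each RREF row for its pivot's exponent:
  r0: exp(ω) + (1)·1 = 0 ⇒ exp(ω) = -1
  r1: exp(ΔT) + (0)·1 = 0 ⇒ exp(ΔT) = 0
  r2: exp(i) + (0)·1 = 0 ⇒ exp(i) = 0
Π_2 = ω^-1 · f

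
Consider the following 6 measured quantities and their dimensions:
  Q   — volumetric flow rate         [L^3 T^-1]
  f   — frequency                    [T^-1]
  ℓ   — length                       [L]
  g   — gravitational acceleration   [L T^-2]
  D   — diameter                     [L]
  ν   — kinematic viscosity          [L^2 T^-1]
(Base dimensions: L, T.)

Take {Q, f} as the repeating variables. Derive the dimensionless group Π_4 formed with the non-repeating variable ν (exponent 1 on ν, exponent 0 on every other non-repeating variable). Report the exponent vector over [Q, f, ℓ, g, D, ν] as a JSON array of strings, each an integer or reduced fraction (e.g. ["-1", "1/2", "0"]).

Write exponents as rows L,T / cols Q,f,ℓ,g,D,ν:
  L: [ 3  0  1  1  1  2]
  T: [-1 -1  0 -2  0 -1]
RREF → pivots at {Q,f} ⇒ r = 2
Pivot set = {Q,f}, free = {ℓ,g,D,ν}
RREF:
  r0: [   1    0  1/3  1/3  1/3  2/3]
  r1: [   0    1 -1/3  5/3 -1/3  1/3]
Fix exponent of ν at 1, ℓ at 0, g at 0, D at 0; solve each RREF row for its pivot's exponent:
  r0: exp(Q) + (2/3)·1 = 0 ⇒ exp(Q) = -2/3
  r1: exp(f) + (1/3)·1 = 0 ⇒ exp(f) = -1/3
Π_4 = Q^(-2/3) · f^(-1/3) · ν

["-2/3", "-1/3", "0", "0", "0", "1"]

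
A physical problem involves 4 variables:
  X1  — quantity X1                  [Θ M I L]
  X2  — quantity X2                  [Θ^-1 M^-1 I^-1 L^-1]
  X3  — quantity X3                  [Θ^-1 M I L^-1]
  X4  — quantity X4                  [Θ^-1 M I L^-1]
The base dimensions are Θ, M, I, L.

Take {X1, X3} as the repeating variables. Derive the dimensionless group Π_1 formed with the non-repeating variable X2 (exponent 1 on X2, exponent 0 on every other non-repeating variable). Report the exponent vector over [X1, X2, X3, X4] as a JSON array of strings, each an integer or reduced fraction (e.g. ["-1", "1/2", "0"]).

Dimensional matrix (Θ×M×I×L by X1×X2×X3×X4):
  Θ: [ 1 -1 -1 -1]
  M: [ 1 -1  1  1]
  I: [ 1 -1  1  1]
  L: [ 1 -1 -1 -1]
RREF → pivots at {X1,X3} ⇒ r = 2
Pivot set = {X1,X3}, free = {X2,X4}
RREF:
  r0: [   1   -1    0    0]
  r1: [   0    0    1    1]
  r2: [   0    0    0    0]
  r3: [   0    0    0    0]
Fix exponent of X2 at 1, X4 at 0; solve each RREF row for its pivot's exponent:
  r0: exp(X1) + (-1)·1 = 0 ⇒ exp(X1) = 1
  r1: exp(X3) + (0)·1 = 0 ⇒ exp(X3) = 0
Π_1 = X1 · X2

["1", "1", "0", "0"]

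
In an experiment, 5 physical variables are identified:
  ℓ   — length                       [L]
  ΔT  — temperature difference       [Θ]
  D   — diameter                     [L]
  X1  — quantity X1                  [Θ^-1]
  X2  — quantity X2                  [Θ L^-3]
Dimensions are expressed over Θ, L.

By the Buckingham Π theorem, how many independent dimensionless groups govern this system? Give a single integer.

3

Write exponents as rows Θ,L / cols ℓ,ΔT,D,X1,X2:
  Θ: [ 0  1  0 -1  1]
  L: [ 1  0  1  0 -3]
RREF → pivots at {ℓ,ΔT} ⇒ r = 2
n=5, r=2 ⇒ 3 dimensionless groups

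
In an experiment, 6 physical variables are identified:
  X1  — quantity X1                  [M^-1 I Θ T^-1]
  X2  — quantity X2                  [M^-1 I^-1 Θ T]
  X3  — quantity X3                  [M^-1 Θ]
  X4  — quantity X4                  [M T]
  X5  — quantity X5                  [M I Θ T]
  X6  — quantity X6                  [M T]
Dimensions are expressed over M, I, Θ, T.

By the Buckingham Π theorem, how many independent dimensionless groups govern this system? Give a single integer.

Write exponents as rows M,I,Θ,T / cols X1,X2,X3,X4,X5,X6:
  M: [-1 -1 -1  1  1  1]
  I: [ 1 -1  0  0  1  0]
  Θ: [ 1  1  1  0  1  0]
  T: [-1  1  0  1  1  1]
RREF → pivots at {X1,X2,X4} ⇒ r = 3
n=6, r=3 ⇒ 3 dimensionless groups

3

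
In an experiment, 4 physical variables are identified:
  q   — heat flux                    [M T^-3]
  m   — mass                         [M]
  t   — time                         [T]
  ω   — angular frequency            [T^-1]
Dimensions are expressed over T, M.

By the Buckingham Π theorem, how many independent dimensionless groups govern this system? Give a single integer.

2

Exponent matrix [T,M] × [q,m,t,ω]:
  T: [-3  0  1 -1]
  M: [ 1  1  0  0]
Echelon form has 2 nonzero rows (pivots: q,m)
4 vars − rank 2 = 2 Π groups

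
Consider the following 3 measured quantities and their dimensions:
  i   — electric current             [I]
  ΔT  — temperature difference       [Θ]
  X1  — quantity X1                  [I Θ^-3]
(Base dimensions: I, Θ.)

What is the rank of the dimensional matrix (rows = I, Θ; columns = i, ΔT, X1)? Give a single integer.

Dimensional matrix (I×Θ by i×ΔT×X1):
  I: [ 1  0  1]
  Θ: [ 0  1 -3]
Row reduction gives pivot columns i,ΔT; rank = 2

2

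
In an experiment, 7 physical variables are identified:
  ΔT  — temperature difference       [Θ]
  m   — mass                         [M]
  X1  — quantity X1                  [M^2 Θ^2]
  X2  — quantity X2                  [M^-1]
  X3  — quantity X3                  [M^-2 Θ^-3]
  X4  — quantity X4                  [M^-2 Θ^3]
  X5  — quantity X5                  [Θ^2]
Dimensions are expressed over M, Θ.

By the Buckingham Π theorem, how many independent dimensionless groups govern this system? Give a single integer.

Dimensional matrix (M×Θ by ΔT×m×X1×X2×X3×X4×X5):
  M: [ 0  1  2 -1 -2 -2  0]
  Θ: [ 1  0  2  0 -3  3  2]
Echelon form has 2 nonzero rows (pivots: ΔT,m)
Π count = n − r = 7 − 2 = 5

5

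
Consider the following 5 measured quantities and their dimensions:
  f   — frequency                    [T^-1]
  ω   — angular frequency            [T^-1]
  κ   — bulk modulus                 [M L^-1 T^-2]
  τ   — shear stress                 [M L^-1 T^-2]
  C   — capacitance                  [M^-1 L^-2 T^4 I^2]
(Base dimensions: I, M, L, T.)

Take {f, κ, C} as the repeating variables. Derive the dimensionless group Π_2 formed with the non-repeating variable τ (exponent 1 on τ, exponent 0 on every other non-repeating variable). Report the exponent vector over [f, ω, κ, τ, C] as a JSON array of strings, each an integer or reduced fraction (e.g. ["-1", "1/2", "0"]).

["0", "0", "-1", "1", "0"]

Write exponents as rows I,M,L,T / cols f,ω,κ,τ,C:
  I: [ 0  0  0  0  2]
  M: [ 0  0  1  1 -1]
  L: [ 0  0 -1 -1 -2]
  T: [-1 -1 -2 -2  4]
Row reduction gives pivot columns f,κ,C; rank = 3
Repeat: f,κ,C; free: ω,τ
RREF:
  r0: [   1    1    0    0    0]
  r1: [   0    0    1    1    0]
  r2: [   0    0    0    0    1]
  r3: [   0    0    0    0    0]
Fix exponent of τ at 1, ω at 0; solve each RREF row for its pivot's exponent:
  r0: exp(f) + (0)·1 = 0 ⇒ exp(f) = 0
  r1: exp(κ) + (1)·1 = 0 ⇒ exp(κ) = -1
  r2: exp(C) + (0)·1 = 0 ⇒ exp(C) = 0
Π_2 = κ^-1 · τ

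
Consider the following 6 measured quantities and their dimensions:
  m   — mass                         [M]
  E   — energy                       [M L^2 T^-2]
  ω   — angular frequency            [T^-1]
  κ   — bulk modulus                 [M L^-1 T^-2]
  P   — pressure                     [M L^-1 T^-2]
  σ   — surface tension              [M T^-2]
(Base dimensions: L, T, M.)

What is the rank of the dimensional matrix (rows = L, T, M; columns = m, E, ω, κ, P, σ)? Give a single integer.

3

Exponent matrix [L,T,M] × [m,E,ω,κ,P,σ]:
  L: [ 0  2  0 -1 -1  0]
  T: [ 0 -2 -1 -2 -2 -2]
  M: [ 1  1  0  1  1  1]
Row reduction gives pivot columns m,E,ω; rank = 3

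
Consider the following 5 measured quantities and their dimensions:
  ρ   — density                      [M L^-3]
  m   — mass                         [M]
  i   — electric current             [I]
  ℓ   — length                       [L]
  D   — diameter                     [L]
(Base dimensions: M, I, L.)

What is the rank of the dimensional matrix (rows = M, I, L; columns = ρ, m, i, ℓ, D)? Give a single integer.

Exponent matrix [M,I,L] × [ρ,m,i,ℓ,D]:
  M: [ 1  1  0  0  0]
  I: [ 0  0  1  0  0]
  L: [-3  0  0  1  1]
Row reduction gives pivot columns ρ,m,i; rank = 3

3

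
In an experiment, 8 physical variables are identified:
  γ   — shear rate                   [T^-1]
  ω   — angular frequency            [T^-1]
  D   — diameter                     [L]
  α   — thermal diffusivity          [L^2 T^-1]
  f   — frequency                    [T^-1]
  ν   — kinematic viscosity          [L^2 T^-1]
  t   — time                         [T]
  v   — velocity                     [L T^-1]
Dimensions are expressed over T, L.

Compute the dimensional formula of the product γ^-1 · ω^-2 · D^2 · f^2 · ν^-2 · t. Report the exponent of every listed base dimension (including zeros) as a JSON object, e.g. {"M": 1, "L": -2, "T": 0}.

Dimensional matrix (T×L by γ×ω×D×α×f×ν×t×v):
  T: [-1 -1  0 -1 -1 -1  1 -1]
  L: [ 0  0  1  2  0  2  0  1]
  [T]: (-1)·-1+(-2)·-1+(2)·0+(2)·-1+(-2)·-1+(1)·1 = 4
  [L]: (-1)·0+(-2)·0+(2)·1+(2)·0+(-2)·2+(1)·0 = -2
⇒ T^4 L^-2

{"T": 4, "L": -2}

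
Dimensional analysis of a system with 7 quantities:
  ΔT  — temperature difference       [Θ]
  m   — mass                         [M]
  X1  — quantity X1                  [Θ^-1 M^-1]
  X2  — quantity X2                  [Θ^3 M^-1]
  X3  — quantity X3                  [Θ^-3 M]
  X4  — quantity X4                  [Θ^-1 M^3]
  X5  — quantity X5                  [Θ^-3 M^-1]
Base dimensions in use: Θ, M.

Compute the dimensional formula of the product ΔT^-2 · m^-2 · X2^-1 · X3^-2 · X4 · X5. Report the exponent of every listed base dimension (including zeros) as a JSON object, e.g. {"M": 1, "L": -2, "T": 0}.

{"Θ": -3, "M": -1}

Write exponents as rows Θ,M / cols ΔT,m,X1,X2,X3,X4,X5:
  Θ: [ 1  0 -1  3 -3 -1 -3]
  M: [ 0  1 -1 -1  1  3 -1]
  [Θ]: (-2)·1+(-2)·0+(-1)·3+(-2)·-3+(1)·-1+(1)·-3 = -3
  [M]: (-2)·0+(-2)·1+(-1)·-1+(-2)·1+(1)·3+(1)·-1 = -1
⇒ Θ^-3 M^-1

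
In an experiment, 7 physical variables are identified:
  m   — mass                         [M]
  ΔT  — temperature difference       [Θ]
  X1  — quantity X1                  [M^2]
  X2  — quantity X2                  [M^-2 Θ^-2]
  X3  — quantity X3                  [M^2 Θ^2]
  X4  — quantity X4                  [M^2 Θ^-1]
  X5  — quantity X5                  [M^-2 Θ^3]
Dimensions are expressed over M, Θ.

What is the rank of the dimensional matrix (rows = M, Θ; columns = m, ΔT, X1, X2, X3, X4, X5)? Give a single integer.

2

Write exponents as rows M,Θ / cols m,ΔT,X1,X2,X3,X4,X5:
  M: [ 1  0  2 -2  2  2 -2]
  Θ: [ 0  1  0 -2  2 -1  3]
Row reduction gives pivot columns m,ΔT; rank = 2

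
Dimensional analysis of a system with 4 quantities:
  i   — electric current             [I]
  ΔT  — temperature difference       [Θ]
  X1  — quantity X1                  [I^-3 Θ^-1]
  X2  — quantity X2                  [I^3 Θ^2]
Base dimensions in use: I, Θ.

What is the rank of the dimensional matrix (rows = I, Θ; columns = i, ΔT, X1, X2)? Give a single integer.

Dimensional matrix (I×Θ by i×ΔT×X1×X2):
  I: [ 1  0 -3  3]
  Θ: [ 0  1 -1  2]
Row reduction gives pivot columns i,ΔT; rank = 2

2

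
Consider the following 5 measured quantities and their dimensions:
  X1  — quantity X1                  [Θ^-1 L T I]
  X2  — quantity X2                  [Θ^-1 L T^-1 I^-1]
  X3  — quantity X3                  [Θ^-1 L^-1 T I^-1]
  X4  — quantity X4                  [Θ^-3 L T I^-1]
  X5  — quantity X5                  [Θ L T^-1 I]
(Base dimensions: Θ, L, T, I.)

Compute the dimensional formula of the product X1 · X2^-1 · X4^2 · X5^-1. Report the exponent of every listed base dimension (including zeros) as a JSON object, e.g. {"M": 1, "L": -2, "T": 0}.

{"Θ": -7, "L": 1, "T": 5, "I": -1}

Dimensional matrix (Θ×L×T×I by X1×X2×X3×X4×X5):
  Θ: [-1 -1 -1 -3  1]
  L: [ 1  1 -1  1  1]
  T: [ 1 -1  1  1 -1]
  I: [ 1 -1 -1 -1  1]
  [Θ]: (1)·-1+(-1)·-1+(2)·-3+(-1)·1 = -7
  [L]: (1)·1+(-1)·1+(2)·1+(-1)·1 = 1
  [T]: (1)·1+(-1)·-1+(2)·1+(-1)·-1 = 5
  [I]: (1)·1+(-1)·-1+(2)·-1+(-1)·1 = -1
⇒ Θ^-7 L T^5 I^-1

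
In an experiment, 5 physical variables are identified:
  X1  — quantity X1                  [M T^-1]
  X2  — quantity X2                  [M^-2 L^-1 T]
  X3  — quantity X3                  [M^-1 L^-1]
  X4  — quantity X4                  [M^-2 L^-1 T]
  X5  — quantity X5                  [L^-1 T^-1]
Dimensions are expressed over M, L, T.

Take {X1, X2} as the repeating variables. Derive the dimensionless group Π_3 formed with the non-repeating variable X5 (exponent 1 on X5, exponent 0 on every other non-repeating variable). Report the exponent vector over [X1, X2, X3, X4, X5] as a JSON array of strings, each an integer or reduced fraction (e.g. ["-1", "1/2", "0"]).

["-2", "-1", "0", "0", "1"]

Exponent matrix [M,L,T] × [X1,X2,X3,X4,X5]:
  M: [ 1 -2 -1 -2  0]
  L: [ 0 -1 -1 -1 -1]
  T: [-1  1  0  1 -1]
Row reduction gives pivot columns X1,X2; rank = 2
Pivot set = {X1,X2}, free = {X3,X4,X5}
RREF:
  r0: [   1    0    1    0    2]
  r1: [   0    1    1    1    1]
  r2: [   0    0    0    0    0]
Fix exponent of X5 at 1, X3 at 0, X4 at 0; solve each RREF row for its pivot's exponent:
  r0: exp(X1) + (2)·1 = 0 ⇒ exp(X1) = -2
  r1: exp(X2) + (1)·1 = 0 ⇒ exp(X2) = -1
Π_3 = X1^-2 · X2^-1 · X5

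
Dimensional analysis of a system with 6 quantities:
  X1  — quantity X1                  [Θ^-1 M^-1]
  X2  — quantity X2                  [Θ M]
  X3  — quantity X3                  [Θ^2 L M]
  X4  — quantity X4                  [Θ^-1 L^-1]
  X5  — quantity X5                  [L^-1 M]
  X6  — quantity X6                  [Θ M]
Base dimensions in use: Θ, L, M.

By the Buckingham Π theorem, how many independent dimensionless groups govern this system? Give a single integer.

4

Dimensional matrix (Θ×L×M by X1×X2×X3×X4×X5×X6):
  Θ: [-1  1  2 -1  0  1]
  L: [ 0  0  1 -1 -1  0]
  M: [-1  1  1  0  1  1]
Echelon form has 2 nonzero rows (pivots: X1,X3)
6 vars − rank 2 = 4 Π groups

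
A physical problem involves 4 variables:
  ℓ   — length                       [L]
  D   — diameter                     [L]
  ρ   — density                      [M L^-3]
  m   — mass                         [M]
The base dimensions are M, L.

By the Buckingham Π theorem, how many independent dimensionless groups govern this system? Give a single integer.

Write exponents as rows M,L / cols ℓ,D,ρ,m:
  M: [ 0  0  1  1]
  L: [ 1  1 -3  0]
Row reduction gives pivot columns ℓ,ρ; rank = 2
Π count = n − r = 4 − 2 = 2

2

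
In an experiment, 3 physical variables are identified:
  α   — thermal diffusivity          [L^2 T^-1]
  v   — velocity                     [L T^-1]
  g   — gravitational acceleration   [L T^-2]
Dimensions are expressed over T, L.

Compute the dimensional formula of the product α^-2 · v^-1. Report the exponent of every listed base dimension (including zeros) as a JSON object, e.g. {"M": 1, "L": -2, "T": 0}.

{"T": 3, "L": -5}

Dimensional matrix (T×L by α×v×g):
  T: [-1 -1 -2]
  L: [ 2  1  1]
  [T]: (-2)·-1+(-1)·-1 = 3
  [L]: (-2)·2+(-1)·1 = -5
⇒ T^3 L^-5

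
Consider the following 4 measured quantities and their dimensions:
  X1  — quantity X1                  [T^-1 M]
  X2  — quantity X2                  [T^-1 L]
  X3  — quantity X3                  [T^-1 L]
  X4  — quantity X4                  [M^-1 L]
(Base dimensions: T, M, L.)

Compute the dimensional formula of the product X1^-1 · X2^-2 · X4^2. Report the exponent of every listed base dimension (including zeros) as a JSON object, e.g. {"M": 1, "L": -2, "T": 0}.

{"T": 3, "M": -3, "L": 0}

Dimensional matrix (T×M×L by X1×X2×X3×X4):
  T: [-1 -1 -1  0]
  M: [ 1  0  0 -1]
  L: [ 0  1  1  1]
  [T]: (-1)·-1+(-2)·-1+(2)·0 = 3
  [M]: (-1)·1+(-2)·0+(2)·-1 = -3
  [L]: (-1)·0+(-2)·1+(2)·1 = 0
⇒ T^3 M^-3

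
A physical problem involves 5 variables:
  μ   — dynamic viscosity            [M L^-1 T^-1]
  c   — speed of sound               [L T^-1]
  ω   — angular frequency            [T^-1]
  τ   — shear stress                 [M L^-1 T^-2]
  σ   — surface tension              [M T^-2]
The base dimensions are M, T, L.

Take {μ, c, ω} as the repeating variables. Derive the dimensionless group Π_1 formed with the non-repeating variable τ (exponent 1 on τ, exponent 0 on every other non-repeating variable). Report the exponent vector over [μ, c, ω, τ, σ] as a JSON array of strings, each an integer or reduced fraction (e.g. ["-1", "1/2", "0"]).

Dimensional matrix (M×T×L by μ×c×ω×τ×σ):
  M: [ 1  0  0  1  1]
  T: [-1 -1 -1 -2 -2]
  L: [-1  1  0 -1  0]
Echelon form has 3 nonzero rows (pivots: μ,c,ω)
Repeat: μ,c,ω; free: τ,σ
RREF:
  r0: [   1    0    0    1    1]
  r1: [   0    1    0    0    1]
  r2: [   0    0    1    1    0]
Fix exponent of τ at 1, σ at 0; solve each RREF row for its pivot's exponent:
  r0: exp(μ) + (1)·1 = 0 ⇒ exp(μ) = -1
  r1: exp(c) + (0)·1 = 0 ⇒ exp(c) = 0
  r2: exp(ω) + (1)·1 = 0 ⇒ exp(ω) = -1
Π_1 = μ^-1 · ω^-1 · τ

["-1", "0", "-1", "1", "0"]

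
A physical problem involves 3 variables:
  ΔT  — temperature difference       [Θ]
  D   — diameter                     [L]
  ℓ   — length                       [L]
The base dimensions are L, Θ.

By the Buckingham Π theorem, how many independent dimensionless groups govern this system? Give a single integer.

1

Dimensional matrix (L×Θ by ΔT×D×ℓ):
  L: [ 0  1  1]
  Θ: [ 1  0  0]
Echelon form has 2 nonzero rows (pivots: ΔT,D)
Π count = n − r = 3 − 2 = 1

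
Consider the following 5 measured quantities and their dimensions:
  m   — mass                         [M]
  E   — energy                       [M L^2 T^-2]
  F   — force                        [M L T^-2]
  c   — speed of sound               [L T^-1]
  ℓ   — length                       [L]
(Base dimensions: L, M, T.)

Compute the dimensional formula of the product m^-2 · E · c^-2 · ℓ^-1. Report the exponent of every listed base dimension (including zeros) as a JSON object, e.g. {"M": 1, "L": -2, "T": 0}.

Write exponents as rows L,M,T / cols m,E,F,c,ℓ:
  L: [ 0  2  1  1  1]
  M: [ 1  1  1  0  0]
  T: [ 0 -2 -2 -1  0]
  [L]: (-2)·0+(1)·2+(-2)·1+(-1)·1 = -1
  [M]: (-2)·1+(1)·1+(-2)·0+(-1)·0 = -1
  [T]: (-2)·0+(1)·-2+(-2)·-1+(-1)·0 = 0
⇒ L^-1 M^-1

{"L": -1, "M": -1, "T": 0}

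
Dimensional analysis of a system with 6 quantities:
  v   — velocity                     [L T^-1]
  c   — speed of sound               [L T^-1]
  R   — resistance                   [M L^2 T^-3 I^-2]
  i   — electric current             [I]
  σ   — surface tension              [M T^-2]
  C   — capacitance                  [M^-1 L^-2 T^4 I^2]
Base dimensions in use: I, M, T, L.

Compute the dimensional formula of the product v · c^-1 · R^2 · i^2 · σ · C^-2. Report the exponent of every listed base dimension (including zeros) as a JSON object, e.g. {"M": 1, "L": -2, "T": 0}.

{"I": -6, "M": 5, "T": -16, "L": 8}

Dimensional matrix (I×M×T×L by v×c×R×i×σ×C):
  I: [ 0  0 -2  1  0  2]
  M: [ 0  0  1  0  1 -1]
  T: [-1 -1 -3  0 -2  4]
  L: [ 1  1  2  0  0 -2]
  [I]: (1)·0+(-1)·0+(2)·-2+(2)·1+(1)·0+(-2)·2 = -6
  [M]: (1)·0+(-1)·0+(2)·1+(2)·0+(1)·1+(-2)·-1 = 5
  [T]: (1)·-1+(-1)·-1+(2)·-3+(2)·0+(1)·-2+(-2)·4 = -16
  [L]: (1)·1+(-1)·1+(2)·2+(2)·0+(1)·0+(-2)·-2 = 8
⇒ I^-6 M^5 T^-16 L^8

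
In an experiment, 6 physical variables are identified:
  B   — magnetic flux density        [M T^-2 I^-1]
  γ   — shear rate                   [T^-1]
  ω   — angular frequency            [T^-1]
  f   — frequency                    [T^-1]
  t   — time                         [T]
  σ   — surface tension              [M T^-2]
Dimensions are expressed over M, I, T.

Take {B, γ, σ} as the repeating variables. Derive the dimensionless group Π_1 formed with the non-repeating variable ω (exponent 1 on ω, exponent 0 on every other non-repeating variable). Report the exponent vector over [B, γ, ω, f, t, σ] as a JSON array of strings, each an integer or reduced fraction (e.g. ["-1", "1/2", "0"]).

Write exponents as rows M,I,T / cols B,γ,ω,f,t,σ:
  M: [ 1  0  0  0  0  1]
  I: [-1  0  0  0  0  0]
  T: [-2 -1 -1 -1  1 -2]
Row reduction gives pivot columns B,γ,σ; rank = 3
Repeat: B,γ,σ; free: ω,f,t
RREF:
  r0: [   1    0    0    0    0    0]
  r1: [   0    1    1    1   -1    0]
  r2: [   0    0    0    0    0    1]
Fix exponent of ω at 1, f at 0, t at 0; solve each RREF row for its pivot's exponent:
  r0: exp(B) + (0)·1 = 0 ⇒ exp(B) = 0
  r1: exp(γ) + (1)·1 = 0 ⇒ exp(γ) = -1
  r2: exp(σ) + (0)·1 = 0 ⇒ exp(σ) = 0
Π_1 = γ^-1 · ω

["0", "-1", "1", "0", "0", "0"]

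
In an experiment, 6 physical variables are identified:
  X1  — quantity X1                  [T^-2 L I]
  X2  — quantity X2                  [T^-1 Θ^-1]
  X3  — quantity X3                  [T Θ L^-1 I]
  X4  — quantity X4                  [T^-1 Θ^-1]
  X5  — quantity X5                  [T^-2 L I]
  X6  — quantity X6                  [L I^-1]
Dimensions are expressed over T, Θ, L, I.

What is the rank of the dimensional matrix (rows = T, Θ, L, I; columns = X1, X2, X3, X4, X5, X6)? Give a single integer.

3

Write exponents as rows T,Θ,L,I / cols X1,X2,X3,X4,X5,X6:
  T: [-2 -1  1 -1 -2  0]
  Θ: [ 0 -1  1 -1  0  0]
  L: [ 1  0 -1  0  1  1]
  I: [ 1  0  1  0  1 -1]
Row reduction gives pivot columns X1,X2,X3; rank = 3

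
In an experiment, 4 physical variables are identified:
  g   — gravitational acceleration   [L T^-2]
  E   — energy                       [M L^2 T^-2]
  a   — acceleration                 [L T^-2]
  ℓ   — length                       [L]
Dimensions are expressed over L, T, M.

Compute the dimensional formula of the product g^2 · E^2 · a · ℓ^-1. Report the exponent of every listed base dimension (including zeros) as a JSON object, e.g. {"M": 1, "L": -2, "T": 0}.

Exponent matrix [L,T,M] × [g,E,a,ℓ]:
  L: [ 1  2  1  1]
  T: [-2 -2 -2  0]
  M: [ 0  1  0  0]
  [L]: (2)·1+(2)·2+(1)·1+(-1)·1 = 6
  [T]: (2)·-2+(2)·-2+(1)·-2+(-1)·0 = -10
  [M]: (2)·0+(2)·1+(1)·0+(-1)·0 = 2
⇒ L^6 T^-10 M^2

{"L": 6, "T": -10, "M": 2}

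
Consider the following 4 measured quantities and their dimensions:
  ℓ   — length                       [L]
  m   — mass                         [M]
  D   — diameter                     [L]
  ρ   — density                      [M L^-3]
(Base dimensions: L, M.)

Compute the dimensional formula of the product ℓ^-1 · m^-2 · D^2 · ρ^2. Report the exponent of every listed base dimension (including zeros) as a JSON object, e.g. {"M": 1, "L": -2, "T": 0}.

{"L": -5, "M": 0}

Dimensional matrix (L×M by ℓ×m×D×ρ):
  L: [ 1  0  1 -3]
  M: [ 0  1  0  1]
  [L]: (-1)·1+(-2)·0+(2)·1+(2)·-3 = -5
  [M]: (-1)·0+(-2)·1+(2)·0+(2)·1 = 0
⇒ L^-5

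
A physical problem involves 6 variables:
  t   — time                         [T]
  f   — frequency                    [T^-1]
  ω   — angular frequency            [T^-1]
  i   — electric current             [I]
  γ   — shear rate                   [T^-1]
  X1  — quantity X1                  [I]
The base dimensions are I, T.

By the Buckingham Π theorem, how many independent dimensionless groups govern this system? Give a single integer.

4

Dimensional matrix (I×T by t×f×ω×i×γ×X1):
  I: [ 0  0  0  1  0  1]
  T: [ 1 -1 -1  0 -1  0]
Echelon form has 2 nonzero rows (pivots: t,i)
Π count = n − r = 6 − 2 = 4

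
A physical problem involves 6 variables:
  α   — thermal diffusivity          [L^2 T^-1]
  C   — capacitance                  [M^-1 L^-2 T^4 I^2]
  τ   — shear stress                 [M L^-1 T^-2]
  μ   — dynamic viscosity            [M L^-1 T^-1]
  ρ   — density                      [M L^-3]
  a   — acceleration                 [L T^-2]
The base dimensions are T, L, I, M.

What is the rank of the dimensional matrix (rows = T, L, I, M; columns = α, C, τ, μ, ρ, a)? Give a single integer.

4

Exponent matrix [T,L,I,M] × [α,C,τ,μ,ρ,a]:
  T: [-1  4 -2 -1  0 -2]
  L: [ 2 -2 -1 -1 -3  1]
  I: [ 0  2  0  0  0  0]
  M: [ 0 -1  1  1  1  0]
RREF → pivots at {α,C,τ,μ} ⇒ r = 4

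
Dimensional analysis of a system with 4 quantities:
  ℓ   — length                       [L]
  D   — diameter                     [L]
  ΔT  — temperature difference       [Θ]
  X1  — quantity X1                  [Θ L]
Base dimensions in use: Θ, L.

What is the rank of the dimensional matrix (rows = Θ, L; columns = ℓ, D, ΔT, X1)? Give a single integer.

Write exponents as rows Θ,L / cols ℓ,D,ΔT,X1:
  Θ: [ 0  0  1  1]
  L: [ 1  1  0  1]
RREF → pivots at {ℓ,ΔT} ⇒ r = 2

2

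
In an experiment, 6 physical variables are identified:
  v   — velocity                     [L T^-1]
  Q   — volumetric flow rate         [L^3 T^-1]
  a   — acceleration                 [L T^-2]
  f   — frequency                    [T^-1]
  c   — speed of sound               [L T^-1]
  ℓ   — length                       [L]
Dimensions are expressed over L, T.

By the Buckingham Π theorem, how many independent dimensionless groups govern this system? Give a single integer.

Write exponents as rows L,T / cols v,Q,a,f,c,ℓ:
  L: [ 1  3  1  0  1  1]
  T: [-1 -1 -2 -1 -1  0]
Echelon form has 2 nonzero rows (pivots: v,Q)
n=6, r=2 ⇒ 4 dimensionless groups

4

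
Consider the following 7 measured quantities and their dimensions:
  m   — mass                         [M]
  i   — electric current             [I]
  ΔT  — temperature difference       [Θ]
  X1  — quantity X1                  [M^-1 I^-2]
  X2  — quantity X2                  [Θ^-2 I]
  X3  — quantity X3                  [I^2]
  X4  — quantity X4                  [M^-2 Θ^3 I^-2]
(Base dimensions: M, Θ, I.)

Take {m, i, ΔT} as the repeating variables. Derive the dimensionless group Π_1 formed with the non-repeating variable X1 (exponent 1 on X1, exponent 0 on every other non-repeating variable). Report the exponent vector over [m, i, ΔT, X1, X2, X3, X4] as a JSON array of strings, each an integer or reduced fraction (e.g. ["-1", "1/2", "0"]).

Write exponents as rows M,Θ,I / cols m,i,ΔT,X1,X2,X3,X4:
  M: [ 1  0  0 -1  0  0 -2]
  Θ: [ 0  0  1  0 -2  0  3]
  I: [ 0  1  0 -2  1  2 -2]
Row reduction gives pivot columns m,i,ΔT; rank = 3
Pivot set = {m,i,ΔT}, free = {X1,X2,X3,X4}
RREF:
  r0: [   1    0    0   -1    0    0   -2]
  r1: [   0    1    0   -2    1    2   -2]
  r2: [   0    0    1    0   -2    0    3]
Fix exponent of X1 at 1, X2 at 0, X3 at 0, X4 at 0; solve each RREF row for its pivot's exponent:
  r0: exp(m) + (-1)·1 = 0 ⇒ exp(m) = 1
  r1: exp(i) + (-2)·1 = 0 ⇒ exp(i) = 2
  r2: exp(ΔT) + (0)·1 = 0 ⇒ exp(ΔT) = 0
Π_1 = m · i^2 · X1

["1", "2", "0", "1", "0", "0", "0"]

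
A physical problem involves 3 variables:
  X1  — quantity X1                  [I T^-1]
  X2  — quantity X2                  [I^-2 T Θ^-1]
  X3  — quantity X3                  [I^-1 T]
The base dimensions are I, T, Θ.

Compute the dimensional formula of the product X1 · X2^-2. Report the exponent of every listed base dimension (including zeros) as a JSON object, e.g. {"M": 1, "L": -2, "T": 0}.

Dimensional matrix (I×T×Θ by X1×X2×X3):
  I: [ 1 -2 -1]
  T: [-1  1  1]
  Θ: [ 0 -1  0]
  [I]: (1)·1+(-2)·-2 = 5
  [T]: (1)·-1+(-2)·1 = -3
  [Θ]: (1)·0+(-2)·-1 = 2
⇒ I^5 T^-3 Θ^2

{"I": 5, "T": -3, "Θ": 2}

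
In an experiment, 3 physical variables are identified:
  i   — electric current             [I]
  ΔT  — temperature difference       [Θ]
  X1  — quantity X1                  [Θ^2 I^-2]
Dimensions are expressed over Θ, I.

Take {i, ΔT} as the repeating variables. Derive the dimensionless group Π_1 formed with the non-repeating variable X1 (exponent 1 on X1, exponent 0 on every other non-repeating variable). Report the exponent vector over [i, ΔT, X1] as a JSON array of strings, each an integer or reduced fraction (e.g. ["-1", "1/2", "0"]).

Write exponents as rows Θ,I / cols i,ΔT,X1:
  Θ: [ 0  1  2]
  I: [ 1  0 -2]
RREF → pivots at {i,ΔT} ⇒ r = 2
Pivot set = {i,ΔT}, free = {X1}
RREF:
  r0: [   1    0   -2]
  r1: [   0    1    2]
Fix exponent of X1 at 1; solve each RREF row for its pivot's exponent:
  r0: exp(i) + (-2)·1 = 0 ⇒ exp(i) = 2
  r1: exp(ΔT) + (2)·1 = 0 ⇒ exp(ΔT) = -2
Π_1 = i^2 · ΔT^-2 · X1

["2", "-2", "1"]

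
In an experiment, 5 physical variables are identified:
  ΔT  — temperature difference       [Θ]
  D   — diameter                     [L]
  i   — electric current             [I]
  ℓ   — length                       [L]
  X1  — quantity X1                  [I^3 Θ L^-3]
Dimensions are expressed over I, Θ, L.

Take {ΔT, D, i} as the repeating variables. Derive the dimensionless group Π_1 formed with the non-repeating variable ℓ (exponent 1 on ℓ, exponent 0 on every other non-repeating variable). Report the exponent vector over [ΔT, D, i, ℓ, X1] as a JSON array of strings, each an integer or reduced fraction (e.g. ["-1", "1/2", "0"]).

Dimensional matrix (I×Θ×L by ΔT×D×i×ℓ×X1):
  I: [ 0  0  1  0  3]
  Θ: [ 1  0  0  0  1]
  L: [ 0  1  0  1 -3]
Echelon form has 3 nonzero rows (pivots: ΔT,D,i)
Repeat: ΔT,D,i; free: ℓ,X1
RREF:
  r0: [   1    0    0    0    1]
  r1: [   0    1    0    1   -3]
  r2: [   0    0    1    0    3]
Fix exponent of ℓ at 1, X1 at 0; solve each RREF row for its pivot's exponent:
  r0: exp(ΔT) + (0)·1 = 0 ⇒ exp(ΔT) = 0
  r1: exp(D) + (1)·1 = 0 ⇒ exp(D) = -1
  r2: exp(i) + (0)·1 = 0 ⇒ exp(i) = 0
Π_1 = D^-1 · ℓ

["0", "-1", "0", "1", "0"]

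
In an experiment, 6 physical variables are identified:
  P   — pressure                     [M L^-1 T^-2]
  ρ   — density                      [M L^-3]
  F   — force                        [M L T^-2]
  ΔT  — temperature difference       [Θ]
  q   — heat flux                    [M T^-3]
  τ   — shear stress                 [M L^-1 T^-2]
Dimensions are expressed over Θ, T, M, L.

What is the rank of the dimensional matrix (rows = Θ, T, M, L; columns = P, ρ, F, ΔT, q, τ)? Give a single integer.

Write exponents as rows Θ,T,M,L / cols P,ρ,F,ΔT,q,τ:
  Θ: [ 0  0  0  1  0  0]
  T: [-2  0 -2  0 -3 -2]
  M: [ 1  1  1  0  1  1]
  L: [-1 -3  1  0  0 -1]
Row reduction gives pivot columns P,ρ,F,ΔT; rank = 4

4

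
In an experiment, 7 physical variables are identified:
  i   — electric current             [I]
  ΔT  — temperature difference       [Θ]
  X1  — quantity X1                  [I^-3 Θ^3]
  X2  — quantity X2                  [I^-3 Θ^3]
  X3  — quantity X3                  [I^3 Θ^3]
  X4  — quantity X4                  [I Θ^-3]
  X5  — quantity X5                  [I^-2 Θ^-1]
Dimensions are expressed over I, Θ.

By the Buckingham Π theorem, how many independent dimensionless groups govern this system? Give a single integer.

Dimensional matrix (I×Θ by i×ΔT×X1×X2×X3×X4×X5):
  I: [ 1  0 -3 -3  3  1 -2]
  Θ: [ 0  1  3  3  3 -3 -1]
Row reduction gives pivot columns i,ΔT; rank = 2
7 vars − rank 2 = 5 Π groups

5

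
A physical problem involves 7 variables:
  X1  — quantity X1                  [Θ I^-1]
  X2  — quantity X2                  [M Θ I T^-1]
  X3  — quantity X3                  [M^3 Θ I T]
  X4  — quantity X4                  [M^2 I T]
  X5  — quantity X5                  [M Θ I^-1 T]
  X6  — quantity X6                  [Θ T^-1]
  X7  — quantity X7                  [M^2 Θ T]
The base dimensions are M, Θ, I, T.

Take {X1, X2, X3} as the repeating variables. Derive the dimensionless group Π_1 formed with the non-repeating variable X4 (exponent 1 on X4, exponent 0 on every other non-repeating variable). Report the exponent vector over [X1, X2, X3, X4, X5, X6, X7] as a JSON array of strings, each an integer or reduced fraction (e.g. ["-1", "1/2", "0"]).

["1/2", "1/4", "-3/4", "1", "0", "0", "0"]

Dimensional matrix (M×Θ×I×T by X1×X2×X3×X4×X5×X6×X7):
  M: [ 0  1  3  2  1  0  2]
  Θ: [ 1  1  1  0  1  1  1]
  I: [-1  1  1  1 -1  0  0]
  T: [ 0 -1  1  1  1 -1  1]
Echelon form has 3 nonzero rows (pivots: X1,X2,X3)
Repeat: X1,X2,X3; free: X4,X5,X6,X7
RREF:
  r0: [   1    0    0 -1/2    1  1/2  1/2]
  r1: [   0    1    0 -1/4 -1/2  3/4 -1/4]
  r2: [   0    0    1  3/4  1/2 -1/4  3/4]
  r3: [   0    0    0    0    0    0    0]
Fix exponent of X4 at 1, X5 at 0, X6 at 0, X7 at 0; solve each RREF row for its pivot's exponent:
  r0: exp(X1) + (-1/2)·1 = 0 ⇒ exp(X1) = 1/2
  r1: exp(X2) + (-1/4)·1 = 0 ⇒ exp(X2) = 1/4
  r2: exp(X3) + (3/4)·1 = 0 ⇒ exp(X3) = -3/4
Π_1 = X1^(1/2) · X2^(1/4) · X3^(-3/4) · X4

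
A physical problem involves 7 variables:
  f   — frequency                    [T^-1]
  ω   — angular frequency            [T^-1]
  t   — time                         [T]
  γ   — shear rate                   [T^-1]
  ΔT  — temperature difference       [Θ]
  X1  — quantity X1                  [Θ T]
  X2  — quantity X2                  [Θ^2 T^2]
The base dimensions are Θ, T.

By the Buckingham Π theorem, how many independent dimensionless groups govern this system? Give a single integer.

5

Dimensional matrix (Θ×T by f×ω×t×γ×ΔT×X1×X2):
  Θ: [ 0  0  0  0  1  1  2]
  T: [-1 -1  1 -1  0  1  2]
RREF → pivots at {f,ΔT} ⇒ r = 2
Π count = n − r = 7 − 2 = 5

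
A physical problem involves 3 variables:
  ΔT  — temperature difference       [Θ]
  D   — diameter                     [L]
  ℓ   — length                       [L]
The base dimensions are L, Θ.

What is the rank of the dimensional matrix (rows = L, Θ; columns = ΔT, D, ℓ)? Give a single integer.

Exponent matrix [L,Θ] × [ΔT,D,ℓ]:
  L: [ 0  1  1]
  Θ: [ 1  0  0]
Row reduction gives pivot columns ΔT,D; rank = 2

2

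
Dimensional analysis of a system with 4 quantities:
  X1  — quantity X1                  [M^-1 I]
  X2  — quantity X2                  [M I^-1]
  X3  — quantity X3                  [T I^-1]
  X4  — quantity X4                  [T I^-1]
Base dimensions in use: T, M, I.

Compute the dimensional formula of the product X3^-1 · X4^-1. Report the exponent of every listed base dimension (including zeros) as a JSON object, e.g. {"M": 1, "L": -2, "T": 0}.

{"T": -2, "M": 0, "I": 2}

Dimensional matrix (T×M×I by X1×X2×X3×X4):
  T: [ 0  0  1  1]
  M: [-1  1  0  0]
  I: [ 1 -1 -1 -1]
  [T]: (-1)·1+(-1)·1 = -2
  [M]: (-1)·0+(-1)·0 = 0
  [I]: (-1)·-1+(-1)·-1 = 2
⇒ T^-2 I^2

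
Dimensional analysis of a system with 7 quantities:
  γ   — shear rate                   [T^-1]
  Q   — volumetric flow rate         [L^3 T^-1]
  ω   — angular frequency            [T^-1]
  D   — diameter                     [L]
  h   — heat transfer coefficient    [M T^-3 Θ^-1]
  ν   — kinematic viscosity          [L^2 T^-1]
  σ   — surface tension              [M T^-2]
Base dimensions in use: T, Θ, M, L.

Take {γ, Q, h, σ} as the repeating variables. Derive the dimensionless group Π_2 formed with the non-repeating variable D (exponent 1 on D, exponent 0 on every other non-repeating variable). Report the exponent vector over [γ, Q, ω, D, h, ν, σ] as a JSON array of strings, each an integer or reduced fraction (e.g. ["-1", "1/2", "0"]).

["1/3", "-1/3", "0", "1", "0", "0", "0"]

Exponent matrix [T,Θ,M,L] × [γ,Q,ω,D,h,ν,σ]:
  T: [-1 -1 -1  0 -3 -1 -2]
  Θ: [ 0  0  0  0 -1  0  0]
  M: [ 0  0  0  0  1  0  1]
  L: [ 0  3  0  1  0  2  0]
Echelon form has 4 nonzero rows (pivots: γ,Q,h,σ)
Repeat: γ,Q,h,σ; free: ω,D,ν
RREF:
  r0: [   1    0    1 -1/3    0  1/3    0]
  r1: [   0    1    0  1/3    0  2/3    0]
  r2: [   0    0    0    0    1    0    0]
  r3: [   0    0    0    0    0    0    1]
Fix exponent of D at 1, ω at 0, ν at 0; solve each RREF row for its pivot's exponent:
  r0: exp(γ) + (-1/3)·1 = 0 ⇒ exp(γ) = 1/3
  r1: exp(Q) + (1/3)·1 = 0 ⇒ exp(Q) = -1/3
  r2: exp(h) + (0)·1 = 0 ⇒ exp(h) = 0
  r3: exp(σ) + (0)·1 = 0 ⇒ exp(σ) = 0
Π_2 = γ^(1/3) · Q^(-1/3) · D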